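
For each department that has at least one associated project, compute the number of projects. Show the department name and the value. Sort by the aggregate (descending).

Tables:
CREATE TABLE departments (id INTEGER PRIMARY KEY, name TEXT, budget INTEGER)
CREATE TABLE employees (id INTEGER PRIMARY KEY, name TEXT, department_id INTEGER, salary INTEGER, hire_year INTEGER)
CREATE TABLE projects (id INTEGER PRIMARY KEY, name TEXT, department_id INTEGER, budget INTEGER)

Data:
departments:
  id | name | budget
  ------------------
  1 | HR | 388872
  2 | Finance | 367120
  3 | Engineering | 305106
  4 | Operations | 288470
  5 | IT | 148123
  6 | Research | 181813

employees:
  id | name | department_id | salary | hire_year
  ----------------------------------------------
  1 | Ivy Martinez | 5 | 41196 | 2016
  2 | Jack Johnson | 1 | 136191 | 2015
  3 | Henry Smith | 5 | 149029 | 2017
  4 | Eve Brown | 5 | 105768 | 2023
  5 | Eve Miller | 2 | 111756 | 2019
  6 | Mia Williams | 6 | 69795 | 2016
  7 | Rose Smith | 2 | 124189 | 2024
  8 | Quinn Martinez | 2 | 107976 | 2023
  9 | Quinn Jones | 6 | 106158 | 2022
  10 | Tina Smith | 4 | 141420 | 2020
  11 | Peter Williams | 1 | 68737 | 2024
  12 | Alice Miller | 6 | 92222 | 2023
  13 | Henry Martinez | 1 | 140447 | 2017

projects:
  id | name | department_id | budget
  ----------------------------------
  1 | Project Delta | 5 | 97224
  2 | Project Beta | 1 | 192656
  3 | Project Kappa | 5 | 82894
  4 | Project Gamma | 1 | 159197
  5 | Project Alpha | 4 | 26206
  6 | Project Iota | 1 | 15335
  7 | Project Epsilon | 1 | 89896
SELECT p.name, COUNT(*) AS n FROM projects c JOIN departments p ON c.department_id = p.id GROUP BY p.id, p.name ORDER BY n DESC

Execution result:
name | n
HR | 4
IT | 2
Operations | 1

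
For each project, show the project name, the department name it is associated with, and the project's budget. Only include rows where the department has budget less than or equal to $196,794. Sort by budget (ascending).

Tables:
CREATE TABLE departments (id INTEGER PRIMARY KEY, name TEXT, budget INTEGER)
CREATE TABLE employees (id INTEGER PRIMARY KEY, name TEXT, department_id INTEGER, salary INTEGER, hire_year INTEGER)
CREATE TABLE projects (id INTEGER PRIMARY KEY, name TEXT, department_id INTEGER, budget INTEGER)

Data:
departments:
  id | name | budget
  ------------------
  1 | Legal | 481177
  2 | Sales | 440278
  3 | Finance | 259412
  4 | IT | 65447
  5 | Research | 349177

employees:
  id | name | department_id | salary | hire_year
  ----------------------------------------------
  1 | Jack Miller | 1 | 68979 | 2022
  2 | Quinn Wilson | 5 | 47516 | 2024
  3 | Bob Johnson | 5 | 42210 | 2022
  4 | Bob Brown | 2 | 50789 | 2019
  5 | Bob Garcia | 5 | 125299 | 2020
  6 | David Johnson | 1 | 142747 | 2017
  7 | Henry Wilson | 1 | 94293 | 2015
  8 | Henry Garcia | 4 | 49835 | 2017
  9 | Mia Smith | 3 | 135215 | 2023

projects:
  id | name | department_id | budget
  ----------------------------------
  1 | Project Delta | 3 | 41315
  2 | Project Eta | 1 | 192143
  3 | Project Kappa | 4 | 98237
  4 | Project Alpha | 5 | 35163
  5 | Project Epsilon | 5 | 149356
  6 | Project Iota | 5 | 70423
SELECT c.name, p.name AS department, c.budget FROM projects c JOIN departments p ON c.department_id = p.id WHERE p.budget <= 196794 ORDER BY c.budget ASC

Execution result:
name | department | budget
Project Kappa | IT | 98237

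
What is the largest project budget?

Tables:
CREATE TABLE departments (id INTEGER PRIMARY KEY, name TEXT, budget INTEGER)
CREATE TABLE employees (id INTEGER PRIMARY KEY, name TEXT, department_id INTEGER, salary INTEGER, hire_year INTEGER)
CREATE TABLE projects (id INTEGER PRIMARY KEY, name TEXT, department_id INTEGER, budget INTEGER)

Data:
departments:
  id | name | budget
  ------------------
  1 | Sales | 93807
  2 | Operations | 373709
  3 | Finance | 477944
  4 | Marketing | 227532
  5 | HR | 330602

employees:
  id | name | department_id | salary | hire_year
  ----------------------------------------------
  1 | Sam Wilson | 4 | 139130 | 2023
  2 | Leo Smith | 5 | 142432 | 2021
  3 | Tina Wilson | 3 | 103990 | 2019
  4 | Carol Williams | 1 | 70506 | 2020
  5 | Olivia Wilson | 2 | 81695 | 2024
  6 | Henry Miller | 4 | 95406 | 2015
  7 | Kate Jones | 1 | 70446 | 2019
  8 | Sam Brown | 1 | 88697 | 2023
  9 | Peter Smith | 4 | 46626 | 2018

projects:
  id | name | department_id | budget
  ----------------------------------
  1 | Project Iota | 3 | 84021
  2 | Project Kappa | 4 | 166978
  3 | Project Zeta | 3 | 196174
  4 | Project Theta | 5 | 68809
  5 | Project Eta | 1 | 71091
SELECT MAX(budget) FROM projects

Execution result:
196174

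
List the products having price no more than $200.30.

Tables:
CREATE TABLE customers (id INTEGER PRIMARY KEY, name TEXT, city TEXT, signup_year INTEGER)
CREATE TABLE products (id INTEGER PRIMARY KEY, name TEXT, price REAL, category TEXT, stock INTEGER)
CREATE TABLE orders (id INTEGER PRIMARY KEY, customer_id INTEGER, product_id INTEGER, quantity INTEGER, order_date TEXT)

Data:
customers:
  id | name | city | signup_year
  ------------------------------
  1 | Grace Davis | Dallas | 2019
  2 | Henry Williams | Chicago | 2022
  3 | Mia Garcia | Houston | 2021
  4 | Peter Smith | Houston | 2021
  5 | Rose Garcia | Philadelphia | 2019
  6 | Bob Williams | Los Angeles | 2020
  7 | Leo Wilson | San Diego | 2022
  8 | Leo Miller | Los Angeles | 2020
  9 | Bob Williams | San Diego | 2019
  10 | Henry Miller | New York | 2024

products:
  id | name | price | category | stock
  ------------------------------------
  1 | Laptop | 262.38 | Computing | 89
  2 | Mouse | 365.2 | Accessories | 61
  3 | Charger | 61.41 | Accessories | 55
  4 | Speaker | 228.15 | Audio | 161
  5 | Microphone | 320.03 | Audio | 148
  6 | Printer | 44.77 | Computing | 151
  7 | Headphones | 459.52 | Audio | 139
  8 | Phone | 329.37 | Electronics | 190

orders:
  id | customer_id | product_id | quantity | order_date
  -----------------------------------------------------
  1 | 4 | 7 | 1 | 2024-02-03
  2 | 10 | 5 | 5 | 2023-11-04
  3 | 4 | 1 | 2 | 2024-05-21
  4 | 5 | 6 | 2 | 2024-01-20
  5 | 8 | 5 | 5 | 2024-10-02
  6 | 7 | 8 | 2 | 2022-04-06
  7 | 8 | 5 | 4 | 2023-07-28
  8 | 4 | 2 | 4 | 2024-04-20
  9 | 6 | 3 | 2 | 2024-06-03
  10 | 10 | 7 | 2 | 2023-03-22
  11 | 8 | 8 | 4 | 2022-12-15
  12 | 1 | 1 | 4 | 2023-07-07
SELECT name, price FROM products WHERE price <= 200.3

Execution result:
name | price
Charger | 61.41
Printer | 44.77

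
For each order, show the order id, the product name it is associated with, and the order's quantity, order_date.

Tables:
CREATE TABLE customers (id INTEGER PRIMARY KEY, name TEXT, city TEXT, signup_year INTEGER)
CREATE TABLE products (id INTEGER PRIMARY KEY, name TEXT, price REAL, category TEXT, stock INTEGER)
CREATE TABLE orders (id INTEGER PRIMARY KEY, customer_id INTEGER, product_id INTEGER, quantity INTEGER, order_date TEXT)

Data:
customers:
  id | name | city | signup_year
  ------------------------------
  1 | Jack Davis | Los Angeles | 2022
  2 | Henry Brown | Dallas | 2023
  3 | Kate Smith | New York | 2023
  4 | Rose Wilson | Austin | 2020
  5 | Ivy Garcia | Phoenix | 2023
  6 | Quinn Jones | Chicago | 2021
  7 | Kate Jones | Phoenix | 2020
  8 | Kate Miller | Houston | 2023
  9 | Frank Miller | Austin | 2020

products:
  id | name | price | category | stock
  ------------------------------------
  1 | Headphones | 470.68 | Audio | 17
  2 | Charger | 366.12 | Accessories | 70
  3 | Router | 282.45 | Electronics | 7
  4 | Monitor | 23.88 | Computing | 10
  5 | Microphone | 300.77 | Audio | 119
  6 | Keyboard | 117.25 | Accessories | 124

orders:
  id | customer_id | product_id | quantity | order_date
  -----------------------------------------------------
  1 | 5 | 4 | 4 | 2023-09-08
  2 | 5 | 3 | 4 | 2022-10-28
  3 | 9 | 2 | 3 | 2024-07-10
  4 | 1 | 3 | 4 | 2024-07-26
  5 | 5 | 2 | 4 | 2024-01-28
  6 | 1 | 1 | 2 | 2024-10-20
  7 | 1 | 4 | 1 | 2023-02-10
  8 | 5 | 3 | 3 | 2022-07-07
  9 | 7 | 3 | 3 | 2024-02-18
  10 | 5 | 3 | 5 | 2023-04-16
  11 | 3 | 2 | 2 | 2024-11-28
SELECT c.id, p.name AS product, c.quantity, c.order_date FROM orders c JOIN products p ON c.product_id = p.id

Execution result:
id | product | quantity | order_date
1 | Monitor | 4 | 2023-09-08
2 | Router | 4 | 2022-10-28
3 | Charger | 3 | 2024-07-10
4 | Router | 4 | 2024-07-26
5 | Charger | 4 | 2024-01-28
6 | Headphones | 2 | 2024-10-20
7 | Monitor | 1 | 2023-02-10
8 | Router | 3 | 2022-07-07
9 | Router | 3 | 2024-02-18
10 | Router | 5 | 2023-04-16
11 | Charger | 2 | 2024-11-28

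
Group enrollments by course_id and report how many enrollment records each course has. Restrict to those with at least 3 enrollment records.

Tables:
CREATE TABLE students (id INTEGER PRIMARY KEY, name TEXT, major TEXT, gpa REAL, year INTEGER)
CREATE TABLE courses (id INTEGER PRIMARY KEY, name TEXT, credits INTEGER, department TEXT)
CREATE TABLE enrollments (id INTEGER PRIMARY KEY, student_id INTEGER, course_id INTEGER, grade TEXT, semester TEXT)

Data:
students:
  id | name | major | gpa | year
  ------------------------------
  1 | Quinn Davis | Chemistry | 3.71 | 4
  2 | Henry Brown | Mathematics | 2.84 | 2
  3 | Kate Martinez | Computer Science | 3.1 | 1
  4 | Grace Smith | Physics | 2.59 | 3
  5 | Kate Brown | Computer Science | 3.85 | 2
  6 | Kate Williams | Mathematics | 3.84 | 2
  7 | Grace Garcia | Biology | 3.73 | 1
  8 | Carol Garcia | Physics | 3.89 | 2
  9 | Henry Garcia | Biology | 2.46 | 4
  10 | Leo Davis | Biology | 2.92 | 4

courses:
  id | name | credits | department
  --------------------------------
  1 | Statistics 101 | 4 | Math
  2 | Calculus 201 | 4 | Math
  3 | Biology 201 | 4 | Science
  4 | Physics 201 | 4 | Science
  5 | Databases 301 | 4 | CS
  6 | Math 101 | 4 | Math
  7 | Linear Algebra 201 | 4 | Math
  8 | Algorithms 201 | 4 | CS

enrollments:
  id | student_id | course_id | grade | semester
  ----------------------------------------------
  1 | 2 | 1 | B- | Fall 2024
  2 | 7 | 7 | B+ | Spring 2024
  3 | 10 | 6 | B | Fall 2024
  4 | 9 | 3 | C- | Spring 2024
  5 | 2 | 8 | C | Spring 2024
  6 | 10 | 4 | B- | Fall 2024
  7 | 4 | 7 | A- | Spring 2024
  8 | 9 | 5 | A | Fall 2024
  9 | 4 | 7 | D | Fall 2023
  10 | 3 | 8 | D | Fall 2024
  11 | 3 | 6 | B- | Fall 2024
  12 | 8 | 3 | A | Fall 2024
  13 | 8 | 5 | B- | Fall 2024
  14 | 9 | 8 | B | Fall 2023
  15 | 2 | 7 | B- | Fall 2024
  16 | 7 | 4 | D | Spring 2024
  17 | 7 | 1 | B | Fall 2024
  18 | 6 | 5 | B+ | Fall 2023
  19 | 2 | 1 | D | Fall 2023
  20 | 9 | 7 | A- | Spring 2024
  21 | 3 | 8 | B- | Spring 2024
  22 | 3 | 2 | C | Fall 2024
SELECT course_id, COUNT(*) AS enrollment_count FROM enrollments GROUP BY course_id HAVING COUNT(*) >= 3

Execution result:
course_id | enrollment_count
1 | 3
5 | 3
7 | 5
8 | 4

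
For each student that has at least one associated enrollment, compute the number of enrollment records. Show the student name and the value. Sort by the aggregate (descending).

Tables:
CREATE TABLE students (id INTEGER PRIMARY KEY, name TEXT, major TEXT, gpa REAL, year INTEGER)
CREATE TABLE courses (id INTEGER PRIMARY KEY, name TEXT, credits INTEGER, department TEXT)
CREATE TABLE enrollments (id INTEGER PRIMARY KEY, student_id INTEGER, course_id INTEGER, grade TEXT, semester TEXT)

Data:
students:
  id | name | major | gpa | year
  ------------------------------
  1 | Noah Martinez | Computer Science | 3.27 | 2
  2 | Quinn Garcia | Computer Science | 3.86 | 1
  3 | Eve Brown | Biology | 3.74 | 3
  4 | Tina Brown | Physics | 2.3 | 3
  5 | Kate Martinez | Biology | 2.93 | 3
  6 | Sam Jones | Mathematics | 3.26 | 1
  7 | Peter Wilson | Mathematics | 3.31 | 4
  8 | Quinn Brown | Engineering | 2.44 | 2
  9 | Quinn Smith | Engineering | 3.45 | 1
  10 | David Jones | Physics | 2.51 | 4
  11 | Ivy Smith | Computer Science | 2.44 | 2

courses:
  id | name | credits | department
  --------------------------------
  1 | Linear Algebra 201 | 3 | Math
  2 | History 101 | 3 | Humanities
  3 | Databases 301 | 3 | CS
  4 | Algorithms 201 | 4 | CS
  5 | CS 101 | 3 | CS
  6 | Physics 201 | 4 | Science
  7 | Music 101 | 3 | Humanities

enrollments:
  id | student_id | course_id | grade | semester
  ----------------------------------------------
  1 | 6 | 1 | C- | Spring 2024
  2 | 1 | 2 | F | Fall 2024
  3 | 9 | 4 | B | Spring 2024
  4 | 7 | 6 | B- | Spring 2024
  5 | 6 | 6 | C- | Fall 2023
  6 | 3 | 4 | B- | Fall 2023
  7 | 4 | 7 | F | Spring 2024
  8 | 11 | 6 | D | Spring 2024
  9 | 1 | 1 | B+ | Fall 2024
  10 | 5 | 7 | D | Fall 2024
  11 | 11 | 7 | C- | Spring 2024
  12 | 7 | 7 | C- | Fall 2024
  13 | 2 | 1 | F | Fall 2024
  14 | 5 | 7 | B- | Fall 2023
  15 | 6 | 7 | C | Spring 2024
SELECT p.name, COUNT(*) AS n FROM enrollments c JOIN students p ON c.student_id = p.id GROUP BY p.id, p.name ORDER BY n DESC

Execution result:
name | n
Sam Jones | 3
Noah Martinez | 2
Kate Martinez | 2
Peter Wilson | 2
Ivy Smith | 2
Quinn Garcia | 1
Eve Brown | 1
Tina Brown | 1
Quinn Smith | 1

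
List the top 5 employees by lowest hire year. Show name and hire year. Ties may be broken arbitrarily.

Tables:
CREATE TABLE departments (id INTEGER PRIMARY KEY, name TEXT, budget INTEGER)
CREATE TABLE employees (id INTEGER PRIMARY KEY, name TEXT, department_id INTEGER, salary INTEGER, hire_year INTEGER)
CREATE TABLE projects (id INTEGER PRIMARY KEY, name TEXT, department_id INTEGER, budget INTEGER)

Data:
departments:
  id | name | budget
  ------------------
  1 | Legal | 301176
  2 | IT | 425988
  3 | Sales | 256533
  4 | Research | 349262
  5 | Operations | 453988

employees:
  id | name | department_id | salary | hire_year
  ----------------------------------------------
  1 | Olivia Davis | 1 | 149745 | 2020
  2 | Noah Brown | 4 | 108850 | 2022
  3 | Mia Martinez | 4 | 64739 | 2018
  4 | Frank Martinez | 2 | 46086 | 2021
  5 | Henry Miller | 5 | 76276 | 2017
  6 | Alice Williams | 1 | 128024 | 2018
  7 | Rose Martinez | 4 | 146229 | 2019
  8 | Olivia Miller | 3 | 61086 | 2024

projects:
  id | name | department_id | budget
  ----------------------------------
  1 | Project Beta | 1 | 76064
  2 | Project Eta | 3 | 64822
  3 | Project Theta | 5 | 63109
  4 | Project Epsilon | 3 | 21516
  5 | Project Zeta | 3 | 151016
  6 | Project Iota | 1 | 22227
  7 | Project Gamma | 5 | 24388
SELECT name, hire_year FROM employees ORDER BY hire_year ASC LIMIT 5

Execution result:
name | hire_year
Henry Miller | 2017
Mia Martinez | 2018
Alice Williams | 2018
Rose Martinez | 2019
Olivia Davis | 2020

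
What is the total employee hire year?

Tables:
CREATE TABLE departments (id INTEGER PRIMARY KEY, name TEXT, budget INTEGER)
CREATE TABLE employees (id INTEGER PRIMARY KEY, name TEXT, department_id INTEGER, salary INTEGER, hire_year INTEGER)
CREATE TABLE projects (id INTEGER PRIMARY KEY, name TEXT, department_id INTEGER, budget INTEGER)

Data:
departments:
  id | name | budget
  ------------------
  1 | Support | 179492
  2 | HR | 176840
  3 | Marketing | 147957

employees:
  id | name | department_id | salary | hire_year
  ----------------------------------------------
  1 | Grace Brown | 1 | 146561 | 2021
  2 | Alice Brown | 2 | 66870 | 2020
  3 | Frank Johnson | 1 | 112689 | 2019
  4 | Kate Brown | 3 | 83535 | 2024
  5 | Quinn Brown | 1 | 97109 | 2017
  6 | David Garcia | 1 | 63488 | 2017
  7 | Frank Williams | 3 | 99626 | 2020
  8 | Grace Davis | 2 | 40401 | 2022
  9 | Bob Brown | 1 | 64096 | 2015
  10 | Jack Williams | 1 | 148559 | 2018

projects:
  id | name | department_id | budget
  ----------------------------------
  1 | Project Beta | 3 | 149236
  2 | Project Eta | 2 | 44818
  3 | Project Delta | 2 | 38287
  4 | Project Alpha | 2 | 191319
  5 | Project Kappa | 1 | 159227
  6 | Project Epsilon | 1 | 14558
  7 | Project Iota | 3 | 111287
SELECT SUM(hire_year) FROM employees

Execution result:
20193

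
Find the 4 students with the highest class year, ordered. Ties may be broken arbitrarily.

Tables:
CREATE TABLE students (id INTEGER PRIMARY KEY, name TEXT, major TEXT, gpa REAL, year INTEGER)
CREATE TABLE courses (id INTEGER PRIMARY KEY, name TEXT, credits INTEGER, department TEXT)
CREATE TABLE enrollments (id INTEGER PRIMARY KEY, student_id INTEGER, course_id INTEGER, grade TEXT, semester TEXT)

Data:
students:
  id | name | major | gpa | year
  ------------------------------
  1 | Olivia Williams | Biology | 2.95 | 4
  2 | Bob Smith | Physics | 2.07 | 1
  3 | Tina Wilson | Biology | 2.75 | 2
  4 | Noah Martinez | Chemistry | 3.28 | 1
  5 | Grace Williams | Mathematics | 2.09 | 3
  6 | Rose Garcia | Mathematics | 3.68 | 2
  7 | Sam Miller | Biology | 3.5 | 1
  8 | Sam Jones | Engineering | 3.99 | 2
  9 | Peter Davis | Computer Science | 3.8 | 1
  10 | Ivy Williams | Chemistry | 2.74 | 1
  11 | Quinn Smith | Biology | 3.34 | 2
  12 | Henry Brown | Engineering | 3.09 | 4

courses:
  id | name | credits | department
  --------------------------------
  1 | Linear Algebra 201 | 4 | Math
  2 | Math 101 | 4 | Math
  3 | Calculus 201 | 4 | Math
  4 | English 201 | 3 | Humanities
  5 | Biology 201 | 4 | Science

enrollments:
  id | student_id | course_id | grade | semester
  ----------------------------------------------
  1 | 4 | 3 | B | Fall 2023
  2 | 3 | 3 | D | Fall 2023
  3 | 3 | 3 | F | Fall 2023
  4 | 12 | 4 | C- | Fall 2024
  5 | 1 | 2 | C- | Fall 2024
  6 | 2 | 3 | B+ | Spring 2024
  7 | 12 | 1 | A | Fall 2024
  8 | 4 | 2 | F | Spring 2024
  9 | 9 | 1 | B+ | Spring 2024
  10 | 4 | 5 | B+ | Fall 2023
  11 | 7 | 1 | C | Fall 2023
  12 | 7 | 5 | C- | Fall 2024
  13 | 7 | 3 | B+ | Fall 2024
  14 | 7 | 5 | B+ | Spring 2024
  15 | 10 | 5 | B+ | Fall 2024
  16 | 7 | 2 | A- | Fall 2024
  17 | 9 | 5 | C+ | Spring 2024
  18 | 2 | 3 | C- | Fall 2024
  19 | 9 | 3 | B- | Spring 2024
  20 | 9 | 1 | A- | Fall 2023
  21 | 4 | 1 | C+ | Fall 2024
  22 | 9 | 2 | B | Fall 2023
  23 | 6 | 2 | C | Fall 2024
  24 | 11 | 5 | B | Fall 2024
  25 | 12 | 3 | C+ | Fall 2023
SELECT name, year FROM students ORDER BY year DESC LIMIT 4

Execution result:
name | year
Olivia Williams | 4
Henry Brown | 4
Grace Williams | 3
Tina Wilson | 2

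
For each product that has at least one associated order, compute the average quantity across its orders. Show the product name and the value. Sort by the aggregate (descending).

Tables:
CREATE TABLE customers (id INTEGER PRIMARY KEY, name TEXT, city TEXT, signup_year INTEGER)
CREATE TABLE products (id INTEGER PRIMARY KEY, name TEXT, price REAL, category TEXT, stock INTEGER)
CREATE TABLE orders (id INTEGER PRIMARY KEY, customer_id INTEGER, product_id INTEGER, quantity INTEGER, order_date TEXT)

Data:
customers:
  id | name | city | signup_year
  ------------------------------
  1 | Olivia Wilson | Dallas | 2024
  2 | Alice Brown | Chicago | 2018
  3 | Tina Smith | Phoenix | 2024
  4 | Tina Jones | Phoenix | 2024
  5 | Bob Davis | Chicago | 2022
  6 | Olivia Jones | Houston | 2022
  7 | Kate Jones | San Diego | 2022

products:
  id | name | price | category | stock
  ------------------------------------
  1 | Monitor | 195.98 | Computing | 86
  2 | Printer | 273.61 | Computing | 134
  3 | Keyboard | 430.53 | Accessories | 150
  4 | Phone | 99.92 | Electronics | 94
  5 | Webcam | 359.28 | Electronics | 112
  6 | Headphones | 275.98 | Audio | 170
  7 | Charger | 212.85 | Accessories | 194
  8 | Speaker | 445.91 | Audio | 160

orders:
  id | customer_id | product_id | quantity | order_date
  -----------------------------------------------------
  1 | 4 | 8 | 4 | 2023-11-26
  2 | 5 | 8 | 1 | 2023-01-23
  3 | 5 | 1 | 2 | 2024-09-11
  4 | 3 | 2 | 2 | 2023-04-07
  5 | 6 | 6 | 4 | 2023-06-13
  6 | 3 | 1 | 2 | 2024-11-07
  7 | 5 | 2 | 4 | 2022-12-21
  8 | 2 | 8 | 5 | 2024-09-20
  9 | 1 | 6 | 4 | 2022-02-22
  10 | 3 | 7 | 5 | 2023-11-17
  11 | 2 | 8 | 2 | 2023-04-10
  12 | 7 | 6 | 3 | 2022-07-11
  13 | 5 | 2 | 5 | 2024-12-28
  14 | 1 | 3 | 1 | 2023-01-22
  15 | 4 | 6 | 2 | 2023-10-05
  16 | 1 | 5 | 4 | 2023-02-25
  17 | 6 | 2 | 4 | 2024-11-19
SELECT p.name, AVG(c.quantity) AS avg_quantity FROM orders c JOIN products p ON c.product_id = p.id GROUP BY p.id, p.name ORDER BY avg_quantity DESC

Execution result:
name | avg_quantity
Charger | 5.00
Webcam | 4.00
Printer | 3.75
Headphones | 3.25
Speaker | 3.00
Monitor | 2.00
Keyboard | 1.00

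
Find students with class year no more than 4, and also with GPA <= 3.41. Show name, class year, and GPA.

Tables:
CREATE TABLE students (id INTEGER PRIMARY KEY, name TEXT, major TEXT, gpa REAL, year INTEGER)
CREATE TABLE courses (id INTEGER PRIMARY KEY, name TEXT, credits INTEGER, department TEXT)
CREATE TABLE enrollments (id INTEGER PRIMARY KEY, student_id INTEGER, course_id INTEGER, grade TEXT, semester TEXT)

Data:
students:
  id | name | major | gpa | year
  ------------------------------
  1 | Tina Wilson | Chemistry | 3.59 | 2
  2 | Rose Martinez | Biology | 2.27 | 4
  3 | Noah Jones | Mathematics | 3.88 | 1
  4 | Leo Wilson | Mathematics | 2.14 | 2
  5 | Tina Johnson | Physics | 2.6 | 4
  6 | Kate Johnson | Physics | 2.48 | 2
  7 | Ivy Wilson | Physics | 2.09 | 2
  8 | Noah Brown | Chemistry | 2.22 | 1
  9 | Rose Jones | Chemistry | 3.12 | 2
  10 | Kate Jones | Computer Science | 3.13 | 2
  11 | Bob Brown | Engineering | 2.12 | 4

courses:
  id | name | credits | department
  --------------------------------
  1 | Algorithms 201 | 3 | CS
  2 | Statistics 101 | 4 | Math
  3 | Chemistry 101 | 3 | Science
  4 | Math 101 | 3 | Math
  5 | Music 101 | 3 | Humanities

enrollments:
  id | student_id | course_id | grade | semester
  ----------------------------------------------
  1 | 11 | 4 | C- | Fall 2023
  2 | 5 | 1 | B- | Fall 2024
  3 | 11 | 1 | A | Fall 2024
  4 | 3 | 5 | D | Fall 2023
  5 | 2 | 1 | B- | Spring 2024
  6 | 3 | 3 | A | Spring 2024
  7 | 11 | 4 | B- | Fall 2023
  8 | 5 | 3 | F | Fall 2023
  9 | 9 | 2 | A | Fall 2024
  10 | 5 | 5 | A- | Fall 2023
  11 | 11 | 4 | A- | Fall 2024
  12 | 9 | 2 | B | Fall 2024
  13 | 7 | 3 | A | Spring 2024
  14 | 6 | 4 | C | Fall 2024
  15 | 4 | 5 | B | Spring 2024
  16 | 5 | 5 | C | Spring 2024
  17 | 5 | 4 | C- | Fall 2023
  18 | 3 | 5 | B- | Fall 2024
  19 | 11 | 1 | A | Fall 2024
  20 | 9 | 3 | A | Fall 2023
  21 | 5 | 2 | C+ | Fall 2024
SELECT name, year, gpa FROM students WHERE year <= 4 AND gpa <= 3.41

Execution result:
name | year | gpa
Rose Martinez | 4 | 2.27
Leo Wilson | 2 | 2.14
Tina Johnson | 4 | 2.60
Kate Johnson | 2 | 2.48
Ivy Wilson | 2 | 2.09
Noah Brown | 1 | 2.22
Rose Jones | 2 | 3.12
Kate Jones | 2 | 3.13
Bob Brown | 4 | 2.12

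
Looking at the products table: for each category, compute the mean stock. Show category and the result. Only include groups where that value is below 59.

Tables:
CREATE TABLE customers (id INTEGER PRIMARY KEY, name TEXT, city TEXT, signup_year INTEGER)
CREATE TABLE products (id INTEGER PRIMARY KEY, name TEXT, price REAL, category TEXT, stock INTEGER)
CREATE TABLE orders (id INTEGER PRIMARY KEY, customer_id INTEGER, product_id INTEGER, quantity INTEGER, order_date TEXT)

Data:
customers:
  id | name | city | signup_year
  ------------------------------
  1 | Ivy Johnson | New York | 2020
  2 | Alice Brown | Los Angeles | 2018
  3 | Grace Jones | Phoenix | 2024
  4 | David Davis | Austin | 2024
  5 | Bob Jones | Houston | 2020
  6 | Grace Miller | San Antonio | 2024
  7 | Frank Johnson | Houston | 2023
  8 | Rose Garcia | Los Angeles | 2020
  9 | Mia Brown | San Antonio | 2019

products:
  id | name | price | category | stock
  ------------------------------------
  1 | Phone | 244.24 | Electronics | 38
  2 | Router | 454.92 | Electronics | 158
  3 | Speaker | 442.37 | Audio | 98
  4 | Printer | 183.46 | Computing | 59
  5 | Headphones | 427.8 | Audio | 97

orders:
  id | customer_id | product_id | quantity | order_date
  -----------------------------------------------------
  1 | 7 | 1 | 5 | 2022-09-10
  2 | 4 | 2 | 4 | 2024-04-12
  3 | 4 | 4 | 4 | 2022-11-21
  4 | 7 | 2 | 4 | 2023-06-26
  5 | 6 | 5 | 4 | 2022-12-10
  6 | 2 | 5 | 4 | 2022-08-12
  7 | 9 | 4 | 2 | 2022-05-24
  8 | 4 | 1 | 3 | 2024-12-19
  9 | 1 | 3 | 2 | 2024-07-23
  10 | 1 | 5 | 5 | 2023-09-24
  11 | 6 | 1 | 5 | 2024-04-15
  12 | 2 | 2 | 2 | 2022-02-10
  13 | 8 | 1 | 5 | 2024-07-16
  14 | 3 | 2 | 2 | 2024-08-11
SELECT category, AVG(stock) AS avg_stock FROM products GROUP BY category HAVING AVG(stock) < 59

Execution result:
(no rows)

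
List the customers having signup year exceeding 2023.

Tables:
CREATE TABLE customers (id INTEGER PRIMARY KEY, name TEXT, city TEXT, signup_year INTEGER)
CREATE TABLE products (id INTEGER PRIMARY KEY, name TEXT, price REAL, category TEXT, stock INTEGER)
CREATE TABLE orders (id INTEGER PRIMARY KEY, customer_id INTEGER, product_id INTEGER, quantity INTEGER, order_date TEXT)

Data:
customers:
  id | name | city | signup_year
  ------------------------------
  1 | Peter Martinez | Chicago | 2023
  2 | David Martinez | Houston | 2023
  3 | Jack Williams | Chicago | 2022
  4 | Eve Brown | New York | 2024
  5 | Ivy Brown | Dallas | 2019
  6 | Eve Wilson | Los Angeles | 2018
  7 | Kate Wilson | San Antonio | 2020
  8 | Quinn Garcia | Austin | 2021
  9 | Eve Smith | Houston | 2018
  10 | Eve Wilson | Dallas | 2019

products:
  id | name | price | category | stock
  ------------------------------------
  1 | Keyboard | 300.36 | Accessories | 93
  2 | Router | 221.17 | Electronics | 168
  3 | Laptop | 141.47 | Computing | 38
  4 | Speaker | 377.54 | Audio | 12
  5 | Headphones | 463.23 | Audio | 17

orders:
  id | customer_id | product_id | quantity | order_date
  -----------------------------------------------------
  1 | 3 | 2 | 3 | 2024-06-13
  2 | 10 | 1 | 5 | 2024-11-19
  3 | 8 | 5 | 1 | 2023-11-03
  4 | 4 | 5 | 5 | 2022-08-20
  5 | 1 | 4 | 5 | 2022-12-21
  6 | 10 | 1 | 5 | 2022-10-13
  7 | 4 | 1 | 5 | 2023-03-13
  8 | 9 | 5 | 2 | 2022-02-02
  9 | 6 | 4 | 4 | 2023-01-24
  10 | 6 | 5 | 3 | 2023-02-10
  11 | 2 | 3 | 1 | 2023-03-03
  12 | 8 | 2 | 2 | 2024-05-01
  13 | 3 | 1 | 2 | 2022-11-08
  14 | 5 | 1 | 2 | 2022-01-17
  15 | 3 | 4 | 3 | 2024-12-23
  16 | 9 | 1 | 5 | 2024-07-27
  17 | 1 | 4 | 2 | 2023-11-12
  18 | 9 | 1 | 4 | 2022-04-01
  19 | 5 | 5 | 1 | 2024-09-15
SELECT name, signup_year FROM customers WHERE signup_year > 2023

Execution result:
name | signup_year
Eve Brown | 2024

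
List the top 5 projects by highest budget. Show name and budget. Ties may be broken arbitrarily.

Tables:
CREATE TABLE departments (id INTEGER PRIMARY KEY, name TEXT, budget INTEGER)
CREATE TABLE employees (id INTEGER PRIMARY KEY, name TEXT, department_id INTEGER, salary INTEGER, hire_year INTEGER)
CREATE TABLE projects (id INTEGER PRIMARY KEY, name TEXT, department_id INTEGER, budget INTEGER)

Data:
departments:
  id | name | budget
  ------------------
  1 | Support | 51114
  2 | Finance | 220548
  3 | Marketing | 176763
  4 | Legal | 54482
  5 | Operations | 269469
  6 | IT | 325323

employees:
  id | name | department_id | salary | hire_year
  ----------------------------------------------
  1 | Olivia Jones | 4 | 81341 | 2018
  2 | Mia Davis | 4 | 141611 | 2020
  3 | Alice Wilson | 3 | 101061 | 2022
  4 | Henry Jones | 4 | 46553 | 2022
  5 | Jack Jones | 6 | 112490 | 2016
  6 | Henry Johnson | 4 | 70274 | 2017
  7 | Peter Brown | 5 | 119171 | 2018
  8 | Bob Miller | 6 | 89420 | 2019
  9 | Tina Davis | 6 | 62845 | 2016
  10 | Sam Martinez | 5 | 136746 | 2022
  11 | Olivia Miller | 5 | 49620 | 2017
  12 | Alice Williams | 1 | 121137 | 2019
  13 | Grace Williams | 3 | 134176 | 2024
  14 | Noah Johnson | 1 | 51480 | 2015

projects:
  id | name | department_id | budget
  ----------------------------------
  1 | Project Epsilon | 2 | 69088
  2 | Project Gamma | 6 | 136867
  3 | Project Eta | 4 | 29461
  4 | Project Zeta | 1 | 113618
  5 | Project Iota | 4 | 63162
SELECT name, budget FROM projects ORDER BY budget DESC LIMIT 5

Execution result:
name | budget
Project Gamma | 136867
Project Zeta | 113618
Project Epsilon | 69088
Project Iota | 63162
Project Eta | 29461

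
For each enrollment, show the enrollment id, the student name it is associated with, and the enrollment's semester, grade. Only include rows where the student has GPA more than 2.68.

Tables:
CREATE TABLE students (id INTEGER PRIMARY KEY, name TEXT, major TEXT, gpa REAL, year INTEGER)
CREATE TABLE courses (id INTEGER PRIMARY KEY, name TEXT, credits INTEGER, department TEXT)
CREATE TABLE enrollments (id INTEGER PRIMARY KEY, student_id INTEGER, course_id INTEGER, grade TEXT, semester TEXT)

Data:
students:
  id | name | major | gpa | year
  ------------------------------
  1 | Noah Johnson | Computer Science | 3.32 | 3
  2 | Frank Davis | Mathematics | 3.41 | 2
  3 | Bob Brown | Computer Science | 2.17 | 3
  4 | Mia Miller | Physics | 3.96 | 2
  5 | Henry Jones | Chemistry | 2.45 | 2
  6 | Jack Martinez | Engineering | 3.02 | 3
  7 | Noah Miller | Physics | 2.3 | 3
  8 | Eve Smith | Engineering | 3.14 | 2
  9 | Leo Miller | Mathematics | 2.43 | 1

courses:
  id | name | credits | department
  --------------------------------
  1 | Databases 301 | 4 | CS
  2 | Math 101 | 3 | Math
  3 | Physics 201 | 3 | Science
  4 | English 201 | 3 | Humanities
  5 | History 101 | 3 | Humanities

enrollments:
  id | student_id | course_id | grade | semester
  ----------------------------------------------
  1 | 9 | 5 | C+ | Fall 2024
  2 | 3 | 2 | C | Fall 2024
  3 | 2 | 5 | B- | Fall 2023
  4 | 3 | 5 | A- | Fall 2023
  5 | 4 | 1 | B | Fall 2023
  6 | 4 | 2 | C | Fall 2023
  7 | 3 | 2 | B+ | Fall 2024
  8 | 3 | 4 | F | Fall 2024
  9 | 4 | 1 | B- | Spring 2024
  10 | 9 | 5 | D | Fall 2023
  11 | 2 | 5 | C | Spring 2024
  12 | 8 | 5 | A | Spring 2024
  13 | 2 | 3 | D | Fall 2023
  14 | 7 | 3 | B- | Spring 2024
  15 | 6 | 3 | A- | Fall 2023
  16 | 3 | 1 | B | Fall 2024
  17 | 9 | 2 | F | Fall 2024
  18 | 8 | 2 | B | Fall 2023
SELECT c.id, p.name AS student, c.semester, c.grade FROM enrollments c JOIN students p ON c.student_id = p.id WHERE p.gpa > 2.68

Execution result:
id | student | semester | grade
3 | Frank Davis | Fall 2023 | B-
5 | Mia Miller | Fall 2023 | B
6 | Mia Miller | Fall 2023 | C
9 | Mia Miller | Spring 2024 | B-
11 | Frank Davis | Spring 2024 | C
12 | Eve Smith | Spring 2024 | A
13 | Frank Davis | Fall 2023 | D
15 | Jack Martinez | Fall 2023 | A-
18 | Eve Smith | Fall 2023 | B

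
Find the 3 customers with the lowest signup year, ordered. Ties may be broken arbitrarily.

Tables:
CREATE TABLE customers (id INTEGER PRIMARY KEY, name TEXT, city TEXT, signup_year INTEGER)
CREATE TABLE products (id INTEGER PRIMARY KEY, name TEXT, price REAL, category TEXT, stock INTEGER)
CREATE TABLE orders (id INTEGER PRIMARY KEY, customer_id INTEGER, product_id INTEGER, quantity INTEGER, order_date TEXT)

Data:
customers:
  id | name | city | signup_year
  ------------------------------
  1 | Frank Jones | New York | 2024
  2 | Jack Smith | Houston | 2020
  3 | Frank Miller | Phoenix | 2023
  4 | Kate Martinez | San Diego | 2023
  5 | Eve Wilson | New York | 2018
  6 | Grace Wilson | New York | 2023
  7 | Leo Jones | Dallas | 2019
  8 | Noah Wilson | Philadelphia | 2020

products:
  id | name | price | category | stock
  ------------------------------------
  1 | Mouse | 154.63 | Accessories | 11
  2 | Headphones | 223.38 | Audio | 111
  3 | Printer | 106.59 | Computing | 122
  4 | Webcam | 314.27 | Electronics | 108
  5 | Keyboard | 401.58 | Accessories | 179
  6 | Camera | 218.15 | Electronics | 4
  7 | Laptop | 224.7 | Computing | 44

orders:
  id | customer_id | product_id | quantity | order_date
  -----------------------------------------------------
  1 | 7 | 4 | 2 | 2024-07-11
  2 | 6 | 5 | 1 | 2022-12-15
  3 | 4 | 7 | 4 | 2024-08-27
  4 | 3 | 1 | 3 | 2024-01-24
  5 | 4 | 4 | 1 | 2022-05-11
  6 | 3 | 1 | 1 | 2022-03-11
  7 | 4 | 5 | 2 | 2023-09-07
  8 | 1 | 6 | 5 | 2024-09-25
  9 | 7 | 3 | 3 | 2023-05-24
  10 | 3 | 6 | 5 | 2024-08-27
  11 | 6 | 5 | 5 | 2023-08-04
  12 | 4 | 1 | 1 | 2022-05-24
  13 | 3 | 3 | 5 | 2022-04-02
SELECT name, signup_year FROM customers ORDER BY signup_year ASC LIMIT 3

Execution result:
name | signup_year
Eve Wilson | 2018
Leo Jones | 2019
Jack Smith | 2020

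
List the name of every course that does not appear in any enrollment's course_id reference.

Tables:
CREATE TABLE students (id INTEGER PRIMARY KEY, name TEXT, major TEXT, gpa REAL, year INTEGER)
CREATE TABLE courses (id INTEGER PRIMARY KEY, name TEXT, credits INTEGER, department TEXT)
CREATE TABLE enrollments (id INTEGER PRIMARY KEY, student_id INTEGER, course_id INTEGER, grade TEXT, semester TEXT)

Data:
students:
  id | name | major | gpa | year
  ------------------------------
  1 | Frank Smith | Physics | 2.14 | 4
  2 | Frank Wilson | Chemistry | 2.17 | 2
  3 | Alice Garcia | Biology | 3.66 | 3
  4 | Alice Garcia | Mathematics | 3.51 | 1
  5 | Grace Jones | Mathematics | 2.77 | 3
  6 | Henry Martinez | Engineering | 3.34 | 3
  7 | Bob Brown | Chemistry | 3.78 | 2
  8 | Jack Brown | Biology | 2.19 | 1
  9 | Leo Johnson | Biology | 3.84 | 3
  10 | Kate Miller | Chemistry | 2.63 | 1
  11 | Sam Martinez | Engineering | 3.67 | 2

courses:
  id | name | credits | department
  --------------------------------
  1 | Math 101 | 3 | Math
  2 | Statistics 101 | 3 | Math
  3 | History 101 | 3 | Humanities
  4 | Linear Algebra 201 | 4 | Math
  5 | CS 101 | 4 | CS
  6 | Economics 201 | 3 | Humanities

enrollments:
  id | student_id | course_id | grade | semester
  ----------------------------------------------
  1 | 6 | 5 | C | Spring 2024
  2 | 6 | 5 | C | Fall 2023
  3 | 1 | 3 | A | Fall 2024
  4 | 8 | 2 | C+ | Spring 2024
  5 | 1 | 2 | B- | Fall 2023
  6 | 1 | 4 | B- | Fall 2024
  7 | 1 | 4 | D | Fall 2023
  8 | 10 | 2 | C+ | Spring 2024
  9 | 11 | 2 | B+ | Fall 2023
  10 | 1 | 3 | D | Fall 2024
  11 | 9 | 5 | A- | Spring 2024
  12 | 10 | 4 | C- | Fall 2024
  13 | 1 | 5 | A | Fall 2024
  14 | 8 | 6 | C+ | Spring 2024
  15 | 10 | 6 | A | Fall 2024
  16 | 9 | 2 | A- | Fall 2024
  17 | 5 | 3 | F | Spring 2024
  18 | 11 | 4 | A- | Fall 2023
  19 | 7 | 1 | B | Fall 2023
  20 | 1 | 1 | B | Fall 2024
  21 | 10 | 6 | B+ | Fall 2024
SELECT p.name FROM courses p LEFT JOIN enrollments c ON c.course_id = p.id WHERE c.id IS NULL

Execution result:
(no rows)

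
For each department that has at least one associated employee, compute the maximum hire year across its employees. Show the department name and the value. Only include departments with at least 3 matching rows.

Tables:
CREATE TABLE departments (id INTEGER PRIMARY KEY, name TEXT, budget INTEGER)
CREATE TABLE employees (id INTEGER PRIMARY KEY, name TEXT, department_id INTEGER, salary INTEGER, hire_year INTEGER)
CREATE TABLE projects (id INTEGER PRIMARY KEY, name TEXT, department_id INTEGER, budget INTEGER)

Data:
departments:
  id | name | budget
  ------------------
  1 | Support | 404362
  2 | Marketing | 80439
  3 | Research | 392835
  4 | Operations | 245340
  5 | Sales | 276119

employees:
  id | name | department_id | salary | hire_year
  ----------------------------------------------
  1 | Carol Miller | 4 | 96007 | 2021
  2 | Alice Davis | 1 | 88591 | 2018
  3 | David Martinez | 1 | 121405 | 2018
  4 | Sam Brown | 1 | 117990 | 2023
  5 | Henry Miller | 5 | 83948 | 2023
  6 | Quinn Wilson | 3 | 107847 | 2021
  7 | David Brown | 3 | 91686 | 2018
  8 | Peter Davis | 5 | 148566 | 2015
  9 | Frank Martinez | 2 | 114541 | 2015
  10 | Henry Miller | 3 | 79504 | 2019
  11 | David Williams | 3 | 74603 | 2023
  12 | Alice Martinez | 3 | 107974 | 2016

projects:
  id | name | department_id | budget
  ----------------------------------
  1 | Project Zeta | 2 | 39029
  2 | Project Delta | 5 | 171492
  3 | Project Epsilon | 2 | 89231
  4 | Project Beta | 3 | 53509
SELECT p.name, MAX(c.hire_year) AS max_hire_year FROM employees c JOIN departments p ON c.department_id = p.id GROUP BY p.id, p.name HAVING COUNT(*) >= 3

Execution result:
name | max_hire_year
Support | 2023
Research | 2023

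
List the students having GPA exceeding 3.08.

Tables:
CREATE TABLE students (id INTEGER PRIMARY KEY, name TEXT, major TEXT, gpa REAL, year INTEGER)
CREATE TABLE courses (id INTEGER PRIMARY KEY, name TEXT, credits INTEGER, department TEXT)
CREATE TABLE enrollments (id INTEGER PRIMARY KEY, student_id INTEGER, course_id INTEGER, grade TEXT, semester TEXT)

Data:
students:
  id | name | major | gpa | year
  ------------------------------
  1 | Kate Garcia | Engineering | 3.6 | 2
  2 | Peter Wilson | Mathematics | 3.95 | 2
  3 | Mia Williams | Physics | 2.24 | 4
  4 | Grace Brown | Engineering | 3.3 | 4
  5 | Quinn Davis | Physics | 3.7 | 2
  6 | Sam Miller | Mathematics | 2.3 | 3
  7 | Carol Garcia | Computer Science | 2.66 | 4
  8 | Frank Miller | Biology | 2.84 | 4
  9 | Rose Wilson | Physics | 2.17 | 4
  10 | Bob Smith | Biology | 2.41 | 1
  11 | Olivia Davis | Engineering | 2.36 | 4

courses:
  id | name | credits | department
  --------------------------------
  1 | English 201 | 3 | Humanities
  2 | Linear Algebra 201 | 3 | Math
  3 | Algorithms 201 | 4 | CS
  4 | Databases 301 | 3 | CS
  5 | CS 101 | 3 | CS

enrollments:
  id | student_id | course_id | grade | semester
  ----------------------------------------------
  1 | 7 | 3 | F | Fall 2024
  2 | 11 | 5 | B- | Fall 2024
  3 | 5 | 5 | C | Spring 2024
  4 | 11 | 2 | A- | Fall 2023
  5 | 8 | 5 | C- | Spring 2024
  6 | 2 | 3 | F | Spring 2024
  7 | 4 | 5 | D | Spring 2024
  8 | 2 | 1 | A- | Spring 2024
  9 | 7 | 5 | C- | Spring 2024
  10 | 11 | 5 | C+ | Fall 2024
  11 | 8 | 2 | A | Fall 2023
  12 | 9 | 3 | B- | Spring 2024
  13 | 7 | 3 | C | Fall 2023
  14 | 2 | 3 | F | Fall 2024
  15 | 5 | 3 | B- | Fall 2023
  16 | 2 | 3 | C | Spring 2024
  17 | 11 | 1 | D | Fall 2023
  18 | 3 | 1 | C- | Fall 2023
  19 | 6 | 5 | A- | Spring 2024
SELECT name, gpa FROM students WHERE gpa > 3.08

Execution result:
name | gpa
Kate Garcia | 3.60
Peter Wilson | 3.95
Grace Brown | 3.30
Quinn Davis | 3.70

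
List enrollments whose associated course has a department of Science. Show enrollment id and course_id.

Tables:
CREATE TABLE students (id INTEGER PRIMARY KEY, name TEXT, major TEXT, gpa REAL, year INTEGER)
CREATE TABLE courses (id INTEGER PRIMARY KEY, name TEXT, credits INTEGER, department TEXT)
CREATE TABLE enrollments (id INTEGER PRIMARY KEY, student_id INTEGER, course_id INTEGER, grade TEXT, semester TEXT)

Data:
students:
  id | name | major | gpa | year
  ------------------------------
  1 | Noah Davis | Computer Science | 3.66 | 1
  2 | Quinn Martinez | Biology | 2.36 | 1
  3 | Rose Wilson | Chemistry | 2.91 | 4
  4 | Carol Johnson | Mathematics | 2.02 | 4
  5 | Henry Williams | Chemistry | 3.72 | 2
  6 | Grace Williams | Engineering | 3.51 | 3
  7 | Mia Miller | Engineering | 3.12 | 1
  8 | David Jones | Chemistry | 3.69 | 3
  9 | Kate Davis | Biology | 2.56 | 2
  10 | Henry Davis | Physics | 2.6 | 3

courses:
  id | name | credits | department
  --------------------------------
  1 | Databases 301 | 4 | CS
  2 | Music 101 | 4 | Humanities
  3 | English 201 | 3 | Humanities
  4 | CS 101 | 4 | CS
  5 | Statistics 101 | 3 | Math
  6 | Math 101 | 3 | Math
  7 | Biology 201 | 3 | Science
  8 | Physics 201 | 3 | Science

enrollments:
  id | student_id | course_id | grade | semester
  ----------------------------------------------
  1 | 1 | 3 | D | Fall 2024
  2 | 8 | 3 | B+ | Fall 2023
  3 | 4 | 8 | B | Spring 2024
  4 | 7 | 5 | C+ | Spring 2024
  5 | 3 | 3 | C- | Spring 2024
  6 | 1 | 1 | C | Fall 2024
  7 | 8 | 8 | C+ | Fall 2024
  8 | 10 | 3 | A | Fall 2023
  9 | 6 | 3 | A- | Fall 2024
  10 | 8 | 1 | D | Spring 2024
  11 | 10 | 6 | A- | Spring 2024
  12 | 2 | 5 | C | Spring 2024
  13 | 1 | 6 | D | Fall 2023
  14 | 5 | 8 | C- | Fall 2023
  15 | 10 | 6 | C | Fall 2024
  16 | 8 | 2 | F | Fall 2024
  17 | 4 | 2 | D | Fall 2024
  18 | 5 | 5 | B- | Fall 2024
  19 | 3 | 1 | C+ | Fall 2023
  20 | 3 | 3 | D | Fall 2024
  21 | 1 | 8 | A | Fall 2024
SELECT id, course_id FROM enrollments WHERE course_id IN (SELECT id FROM courses WHERE department = 'Science')

Execution result:
id | course_id
3 | 8
7 | 8
14 | 8
21 | 8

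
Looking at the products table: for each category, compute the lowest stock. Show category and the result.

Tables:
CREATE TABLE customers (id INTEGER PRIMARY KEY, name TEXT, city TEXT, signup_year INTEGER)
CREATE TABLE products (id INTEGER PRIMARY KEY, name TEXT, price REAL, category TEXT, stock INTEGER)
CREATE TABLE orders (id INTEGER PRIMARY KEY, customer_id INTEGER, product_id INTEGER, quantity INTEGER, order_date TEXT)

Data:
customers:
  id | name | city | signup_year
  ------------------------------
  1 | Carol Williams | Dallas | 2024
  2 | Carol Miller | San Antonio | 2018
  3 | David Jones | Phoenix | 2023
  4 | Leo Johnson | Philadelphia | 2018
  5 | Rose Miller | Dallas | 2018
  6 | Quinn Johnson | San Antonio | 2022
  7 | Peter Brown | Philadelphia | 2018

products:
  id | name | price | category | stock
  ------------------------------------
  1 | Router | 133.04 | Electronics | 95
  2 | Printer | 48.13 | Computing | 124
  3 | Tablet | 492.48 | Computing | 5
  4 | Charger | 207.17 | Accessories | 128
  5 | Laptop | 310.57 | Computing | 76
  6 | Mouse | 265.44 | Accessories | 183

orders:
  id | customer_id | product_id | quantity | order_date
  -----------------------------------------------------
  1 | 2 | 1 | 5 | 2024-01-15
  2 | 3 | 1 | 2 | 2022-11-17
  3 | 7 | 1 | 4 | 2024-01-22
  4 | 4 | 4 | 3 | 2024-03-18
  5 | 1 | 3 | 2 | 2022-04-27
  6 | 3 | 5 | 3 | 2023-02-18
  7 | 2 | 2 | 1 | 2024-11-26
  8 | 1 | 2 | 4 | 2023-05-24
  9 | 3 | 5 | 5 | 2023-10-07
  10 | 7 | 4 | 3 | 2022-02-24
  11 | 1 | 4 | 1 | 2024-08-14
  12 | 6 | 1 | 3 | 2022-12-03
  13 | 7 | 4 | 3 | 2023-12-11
SELECT category, MIN(stock) AS min_stock FROM products GROUP BY category

Execution result:
category | min_stock
Accessories | 128
Computing | 5
Electronics | 95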